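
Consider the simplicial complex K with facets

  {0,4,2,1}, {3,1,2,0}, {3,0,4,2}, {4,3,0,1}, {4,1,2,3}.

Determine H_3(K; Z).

H_3 = Z.

Fix the vertex order 0 < 1 < 2 < 3 < 4 and write every simplex with vertices in increasing order. Then dim K = 3 and the simplices of K are:

  0-simplices (5): [0], [1], [2], [3], [4]
  1-simplices (10): [0,1], [0,2], [0,3], [0,4], [1,2], [1,3], [1,4], [2,3], [2,4], [3,4]
  2-simplices (10): [0,1,2], [0,1,3], [0,1,4], [0,2,3], [0,2,4], [0,3,4], [1,2,3], [1,2,4], [1,3,4], [2,3,4]
  3-simplices (5): [0,1,2,3], [0,1,2,4], [0,1,3,4], [0,2,3,4], [1,2,3,4]

Hence C_0 ≅ Z^5, C_1 ≅ Z^10, C_2 ≅ Z^10, C_3 ≅ Z^5.

∂_1: C_1 → C_0 is given by ∂[p,q] = [q] − [p]. For instance
  ∂[2,3] = [3] − [2].
As a 5×10 matrix over Z this has rank 4, with invariant factors (1,1,1,1).

Boundary ∂_2: C_2 → C_1 maps a triangle to the signed sum of its edges. For instance
  ∂[0,2,3] = [2,3] − [0,3] + [0,2],
  ∂[1,3,4] = [3,4] − [1,4] + [1,3].
The 10×10 boundary matrix has rank 6 and Smith normal form diag(1,1,1,1,1,1).

Boundary ∂_3: C_3 → C_2 sends each 3-simplex σ to the alternating sum Σ_i (−1)^i (σ with its i-th vertex removed). For instance
  ∂[1,2,3,4] = [2,3,4] − [1,3,4] + [1,2,4] − [1,2,3],
  ∂[0,2,3,4] = [2,3,4] − [0,3,4] + [0,2,4] − [0,2,3].
As a 10×5 matrix over Z this has rank 4, with invariant factors (1,1,1,1).

Computing H_k = (kernel of ∂_k) / (image of ∂_{k+1}):

  H_3: rank ker ∂_3 − rank ∂_4 = (5 − 4) − 0 = 1, and there is no ∂_4, so H_3 ≅ Z.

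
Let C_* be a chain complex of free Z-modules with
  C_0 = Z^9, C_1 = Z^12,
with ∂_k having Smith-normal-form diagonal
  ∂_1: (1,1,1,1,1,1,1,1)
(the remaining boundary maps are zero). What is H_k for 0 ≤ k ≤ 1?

H_0: b_0 = 9 − 0 − 8 = 1; torsion from ∂_1 factors > 1: none. So H_0 = Z.
H_1: b_1 = 12 − 8 − 0 = 4; torsion from ∂_2 factors > 1: none. So H_1 = Z^4.

H_0 = Z,  H_1 = Z^4.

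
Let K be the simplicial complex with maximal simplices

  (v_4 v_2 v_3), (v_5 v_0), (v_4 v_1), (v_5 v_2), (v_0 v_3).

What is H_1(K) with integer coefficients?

We work with the vertex ordering v_0 < v_1 < v_2 < v_3 < v_4 < v_5. The simplices of K, each written with vertices in increasing order, are:

  0-simplices (6): [v_0], [v_1], [v_2], [v_3], [v_4], [v_5]
  1-simplices (7): [v_0,v_3], [v_0,v_5], [v_1,v_4], [v_2,v_3], [v_2,v_4], [v_2,v_5], [v_3,v_4]
  2-simplices (1): [v_2,v_3,v_4]

Hence C_0 ≅ Z^6, C_1 ≅ Z^7, C_2 ≅ Z^1.

Boundary ∂_1: C_1 → C_0 is given by ∂[p,q] = [q] − [p].
This gives a 6×7 integer matrix of rank 5; reducing to Smith normal form yields diagonal entries (1,1,1,1,1).

∂_2: C_2 → C_1 maps a triangle to the signed sum of its edges. For instance
  ∂[v_2,v_3,v_4] = [v_3,v_4] − [v_2,v_4] + [v_2,v_3].
The 7×1 boundary matrix has rank 1 and Smith normal form diag(1).

Reading off H_k = ker ∂_k / im ∂_{k+1}:

  H_1: rank ker ∂_1 − rank ∂_2 = (7 − 5) − 1 = 1, and the invariant factors of ∂_2 are all 1, so H_1 ≅ Z.

H_1 ≅ Z.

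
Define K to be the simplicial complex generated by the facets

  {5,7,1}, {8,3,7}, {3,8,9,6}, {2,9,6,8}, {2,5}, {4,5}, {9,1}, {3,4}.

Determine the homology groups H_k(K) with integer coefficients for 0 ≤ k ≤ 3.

H_0 = Z,  H_1 = Z^3,  H_2 = 0,  H_3 = 0.

Order the vertices as 1 < 2 < 3 < 4 < 5 < 6 < 7 < 8 < 9. Listing each simplex with vertices in this order, K has dimension 3 with simplices:

  0-simplices (9): [1], [2], [3], [4], [5], [6], [7], [8], [9]
  1-simplices (18): [1,5], [1,7], [1,9], [2,5], [2,6], [2,8], [2,9], [3,4], [3,6], [3,7], [3,8], [3,9], [4,5], [5,7], [6,8], [6,9], [7,8], [8,9]
  2-simplices (9): [1,5,7], [2,6,8], [2,6,9], [2,8,9], [3,6,8], [3,6,9], [3,7,8], [3,8,9], [6,8,9]
  3-simplices (2): [2,6,8,9], [3,6,8,9]

so the chain groups are C_0 ≅ Z^9, C_1 ≅ Z^18, C_2 ≅ Z^9, C_3 ≅ Z^2.

∂_1: C_1 → C_0 maps an edge to its endpoints' difference, ∂[p,q] = q − p. For instance
  ∂[4,5] = [5] − [4].
As a 9×18 matrix over Z this has rank 8, with invariant factors (1,1,1,1,1,1,1,1).

Boundary ∂_2: C_2 → C_1 maps a triangle to the signed sum of its edges. For instance
  ∂[1,5,7] = [5,7] − [1,7] + [1,5],
  ∂[6,8,9] = [8,9] − [6,9] + [6,8].
This gives a 18×9 integer matrix of rank 7; reducing to Smith normal form yields diagonal entries (1,1,1,1,1,1,1).

The boundary map ∂_3: C_3 → C_2 sends each 3-simplex σ to the alternating sum Σ_i (−1)^i (σ with its i-th vertex removed). For instance
  ∂[3,6,8,9] = [6,8,9] − [3,8,9] + [3,6,9] − [3,6,8],
  ∂[2,6,8,9] = [6,8,9] − [2,8,9] + [2,6,9] − [2,6,8].
The resulting 9×2 matrix has rank 2, and its Smith normal form has invariant factors (1,1).

Computing H_k = (kernel of ∂_k) / (image of ∂_{k+1}):

  H_0: rank C_0 − rank ∂_1 = 9 − 8 = 1, and the invariant factors of ∂_1 are all 1, so H_0 ≅ Z.
  H_1: rank ker ∂_1 − rank ∂_2 = (18 − 8) − 7 = 3, and the invariant factors of ∂_2 are all 1, so H_1 ≅ Z^3.
  H_2: rank ker ∂_2 − rank ∂_3 = (9 − 7) − 2 = 0, and the invariant factors of ∂_3 are all 1, so H_2 ≅ 0.
  H_3: rank ker ∂_3 − rank ∂_4 = (2 − 2) − 0 = 0, and there is no ∂_4, so H_3 ≅ 0.

As a check, the Euler characteristic is 9 − 18 + 9 − 2 = -2, which agrees with 1 − 3 + 0 − 0 = -2.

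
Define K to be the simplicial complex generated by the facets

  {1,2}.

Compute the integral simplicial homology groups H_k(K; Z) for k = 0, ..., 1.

Fix the vertex order 1 < 2 and write every simplex with vertices in increasing order. Then dim K = 1 and the simplices of K are:

  0-simplices (2): [1], [2]
  1-simplices (1): [1,2]

so the chain groups are C_0 ≅ Z^2, C_1 ≅ Z^1.

∂_1: C_1 → C_0 is given by ∂[p,q] = [q] − [p].
This gives a 2×1 integer matrix of rank 1; reducing to Smith normal form yields diagonal entries (1).

Reading off H_k = ker ∂_k / im ∂_{k+1}:

  H_0: rank C_0 − rank ∂_1 = 2 − 1 = 1, and the invariant factors of ∂_1 are all 1, so H_0 = Z.
  H_1: rank ker ∂_1 − rank ∂_2 = (1 − 1) − 0 = 0, and there is no ∂_2, so H_1 = 0.

H_0 = Z,  H_1 = 0.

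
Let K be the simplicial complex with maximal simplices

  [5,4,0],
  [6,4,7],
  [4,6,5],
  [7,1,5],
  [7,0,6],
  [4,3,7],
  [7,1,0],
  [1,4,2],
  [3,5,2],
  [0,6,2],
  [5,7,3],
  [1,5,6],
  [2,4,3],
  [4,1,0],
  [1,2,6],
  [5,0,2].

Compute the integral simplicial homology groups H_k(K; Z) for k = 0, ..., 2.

Order the vertices as 0 < 1 < 2 < 3 < 4 < 5 < 6 < 7. Listing each simplex with vertices in this order, K has dimension 2 with simplices:

  0-simplices (8): [0], [1], [2], [3], [4], [5], [6], [7]
  1-simplices (24): (24 of them)
  2-simplices (16): [0,1,4], [0,1,7], [0,2,5], [0,2,6], [0,4,5], [0,6,7], [1,2,4], [1,2,6], [1,5,6], [1,5,7], [2,3,4], [2,3,5], [3,4,7], [3,5,7], [4,5,6], [4,6,7]

so the chain groups are C_0 ≅ Z^8, C_1 ≅ Z^24, C_2 ≅ Z^16.

Boundary ∂_1: C_1 → C_0 is given by ∂[p,q] = [q] − [p]. For instance
  ∂[0,2] = [2] − [0].
The resulting 8×24 matrix has rank 7, and its Smith normal form has invariant factors (1,1,1,1,1,1,1).

∂_2: C_2 → C_1 maps a triangle to the signed sum of its edges. For instance
  ∂[1,2,6] = [2,6] − [1,6] + [1,2],
  ∂[2,3,4] = [3,4] − [2,4] + [2,3].
This gives a 24×16 integer matrix of rank 15; reducing to Smith normal form yields diagonal entries (1,1,1,1,1,1,1,1,1,1,1,1,1,1,1).

From H_k ≅ ker(∂_k) / im(∂_{k+1}) we obtain:

  H_0: rank C_0 − rank ∂_1 = 8 − 7 = 1, and the invariant factors of ∂_1 are all 1, so H_0 = Z.
  H_1: rank ker ∂_1 − rank ∂_2 = (24 − 7) − 15 = 2, and the invariant factors of ∂_2 are all 1, so H_1 = Z^2.
  H_2: rank ker ∂_2 − rank ∂_3 = (16 − 15) − 0 = 1, and there is no ∂_3, so H_2 = Z.

H_0 = Z,  H_1 = Z^2,  H_2 = Z.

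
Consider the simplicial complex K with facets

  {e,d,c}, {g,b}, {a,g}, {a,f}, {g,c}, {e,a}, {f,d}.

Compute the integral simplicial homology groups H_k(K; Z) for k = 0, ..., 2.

We work with the vertex ordering a < b < c < d < e < f < g. The simplices of K, each written with vertices in increasing order, are:

  0-simplices (7): a, b, c, d, e, f, g
  1-simplices (9): ae, af, ag, bg, cd, ce, cg, de, df
  2-simplices (1): cde

giving chain groups C_0 ≅ Z^7, C_1 ≅ Z^9, C_2 ≅ Z^1.

The boundary map ∂_1: C_1 → C_0 maps an edge to its endpoints' difference, ∂[p,q] = q − p. For instance
  ∂ae = e − a.
The 7×9 boundary matrix has rank 6 and Smith normal form diag(1,1,1,1,1,1).

Boundary ∂_2: C_2 → C_1 acts by ∂[p,q,r] = [q,r] − [p,r] + [p,q]. For instance
  ∂cde = de − ce + cd.
This gives a 9×1 integer matrix of rank 1; reducing to Smith normal form yields diagonal entries (1).

From H_k ≅ ker(∂_k) / im(∂_{k+1}) we obtain:

  H_0: rank C_0 − rank ∂_1 = 7 − 6 = 1, and the invariant factors of ∂_1 are all 1, so H_0 ≅ Z.
  H_1: rank ker ∂_1 − rank ∂_2 = (9 − 6) − 1 = 2, and the invariant factors of ∂_2 are all 1, so H_1 ≅ Z^2.
  H_2: rank ker ∂_2 − rank ∂_3 = (1 − 1) − 0 = 0, and there is no ∂_3, so H_2 ≅ 0.

H_0 ≅ Z,  H_1 ≅ Z^2,  H_2 = 0.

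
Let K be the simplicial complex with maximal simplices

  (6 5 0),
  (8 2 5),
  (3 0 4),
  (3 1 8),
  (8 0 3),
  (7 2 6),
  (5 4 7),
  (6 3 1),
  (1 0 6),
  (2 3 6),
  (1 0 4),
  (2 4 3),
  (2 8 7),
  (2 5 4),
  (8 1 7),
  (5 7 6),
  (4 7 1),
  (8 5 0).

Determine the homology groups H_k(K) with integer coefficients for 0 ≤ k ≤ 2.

H_0 = Z,  H_1 = Z ⊕ Z/2Z,  H_2 = 0.

We work with the vertex ordering 0 < 1 < 2 < 3 < 4 < 5 < 6 < 7 < 8. The simplices of K, each written with vertices in increasing order, are:

  0-simplices (9): [0], [1], [2], [3], [4], [5], [6], [7], [8]
  1-simplices (27): (27 of them)
  2-simplices (18): [0,1,4], [0,1,6], [0,3,4], [0,3,8], [0,5,6], [0,5,8], [1,3,6], [1,3,8], [1,4,7], [1,7,8], [2,3,4], [2,3,6], [2,4,5], [2,5,8], [2,6,7], [2,7,8], [4,5,7], [5,6,7]

giving chain groups C_0 ≅ Z^9, C_1 ≅ Z^27, C_2 ≅ Z^18.

Boundary ∂_1: C_1 → C_0 sends each edge [p,q] (with p < q) to q − p. For instance
  ∂[2,8] = [8] − [2].
As a 9×27 matrix over Z this has rank 8, with invariant factors (1,1,1,1,1,1,1,1).

Boundary ∂_2: C_2 → C_1 acts by ∂[p,q,r] = [q,r] − [p,r] + [p,q]. For instance
  ∂[1,7,8] = [7,8] − [1,8] + [1,7],
  ∂[0,5,6] = [5,6] − [0,6] + [0,5].
This gives a 27×18 integer matrix of rank 18; reducing to Smith normal form yields diagonal entries (1,1,1,1,1,1,1,1,1,1,1,1,1,1,1,1,1,2).

From H_k ≅ ker(∂_k) / im(∂_{k+1}) we obtain:

  H_0: rank C_0 − rank ∂_1 = 9 − 8 = 1, and the invariant factors of ∂_1 are all 1, so H_0 ≅ Z.
  H_1: rank ker ∂_1 − rank ∂_2 = (27 − 8) − 18 = 1, and ∂_2 has invariant factor 2 > 1, so H_1 ≅ Z ⊕ Z/2Z.
  H_2: rank ker ∂_2 − rank ∂_3 = (18 − 18) − 0 = 0, and there is no ∂_3, so H_2 ≅ 0.

(K is a triangulation of the Klein bottle.)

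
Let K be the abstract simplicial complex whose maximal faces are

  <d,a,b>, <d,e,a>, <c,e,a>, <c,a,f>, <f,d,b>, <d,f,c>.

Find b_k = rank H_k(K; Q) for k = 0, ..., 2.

b_0 = 1, b_1 = 1, b_2 = 0.

Fix the vertex order a < b < c < d < e < f and write every simplex with vertices in increasing order. Then dim K = 2 and the simplices of K are:

  0-simplices (6): a, b, c, d, e, f
  1-simplices (12): ab, ac, ad, ae, af, bd, bf, cd, ce, cf, de, df
  2-simplices (6): abd, ace, acf, ade, bdf, cdf

so the chain groups are C_0 ≅ Z^6, C_1 ≅ Z^12, C_2 ≅ Z^6.

∂_1: C_1 → C_0 is given by ∂[p,q] = [q] − [p].
As a 6×12 matrix over Z this has rank 5, with invariant factors (1,1,1,1,1).

∂_2: C_2 → C_1 acts by ∂[p,q,r] = [q,r] − [p,r] + [p,q]. For instance
  ∂ade = de − ae + ad,
  ∂bdf = df − bf + bd.
The 12×6 boundary matrix has rank 6 and Smith normal form diag(1,1,1,1,1,1).

Reading off H_k = ker ∂_k / im ∂_{k+1}:

  H_0: rank C_0 − rank ∂_1 = 6 − 5 = 1, and the invariant factors of ∂_1 are all 1, so H_0 ≅ Z.
  H_1: rank ker ∂_1 − rank ∂_2 = (12 − 5) − 6 = 1, and the invariant factors of ∂_2 are all 1, so H_1 ≅ Z.
  H_2: rank ker ∂_2 − rank ∂_3 = (6 − 6) − 0 = 0, and there is no ∂_3, so H_2 ≅ 0.

(K is a triangulation of the cylinder S^1 x I.)

Hence the Betti numbers are b_0 = 1, b_1 = 1, b_2 = 0.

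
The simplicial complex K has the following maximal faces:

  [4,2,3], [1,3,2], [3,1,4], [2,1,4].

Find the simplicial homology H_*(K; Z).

H_0 = Z,  H_1 = 0,  H_2 = Z.

K has 4 vertices, 6 edges, 4 triangles.
rank ∂_0 = 0, rank ∂_1 = 3 ⇒ b_0 = 4 − 0 − 3 = 1; all invariant factors of ∂_1 are 1 so no torsion. So H_0 ≅ Z.
rank ∂_1 = 3, rank ∂_2 = 3 ⇒ b_1 = 6 − 3 − 3 = 0; all invariant factors of ∂_2 are 1 so no torsion. So H_1 ≅ 0.
rank ∂_2 = 3, rank ∂_3 = 0 ⇒ b_2 = 4 − 3 − 0 = 1. So H_2 ≅ Z.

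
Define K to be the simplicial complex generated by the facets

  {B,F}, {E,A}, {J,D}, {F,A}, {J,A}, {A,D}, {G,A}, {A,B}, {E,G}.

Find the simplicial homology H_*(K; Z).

Order the vertices as A < B < D < E < F < G < J. Listing each simplex with vertices in this order, K has dimension 1 with simplices:

  0-simplices (7): A, B, D, E, F, G, J
  1-simplices (9): AB, AD, AE, AF, AG, AJ, BF, DJ, EG

Hence C_0 ≅ Z^7, C_1 ≅ Z^9.

∂_1: C_1 → C_0 is given by ∂[p,q] = [q] − [p].
The 7×9 boundary matrix has rank 6 and Smith normal form diag(1,1,1,1,1,1).

Reading off H_k = ker ∂_k / im ∂_{k+1}:

  H_0: rank C_0 − rank ∂_1 = 7 − 6 = 1, and the invariant factors of ∂_1 are all 1, so H_0 = Z.
  H_1: rank ker ∂_1 − rank ∂_2 = (9 − 6) − 0 = 3, and there is no ∂_2, so H_1 = Z^3.

H_0 ≅ Z,  H_1 ≅ Z^3.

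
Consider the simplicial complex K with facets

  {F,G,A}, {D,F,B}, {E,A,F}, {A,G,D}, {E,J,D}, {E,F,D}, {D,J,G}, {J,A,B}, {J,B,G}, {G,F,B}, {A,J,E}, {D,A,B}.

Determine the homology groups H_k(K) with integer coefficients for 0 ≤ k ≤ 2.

Order the vertices as A < B < D < E < F < G < J. Listing each simplex with vertices in this order, K has dimension 2 with simplices:

  0-simplices (7): A, B, D, E, F, G, J
  1-simplices (18): AB, AD, AE, AF, AG, AJ, BD, BF, BG, BJ, DE, DF, DG, DJ, EF, EJ, FG, GJ
  2-simplices (12): ABD, ABJ, ADG, AEF, AEJ, AFG, BDF, BFG, BGJ, DEF, DEJ, DGJ

so the chain groups are C_0 ≅ Z^7, C_1 ≅ Z^18, C_2 ≅ Z^12.

∂_1: C_1 → C_0 is given by ∂[p,q] = [q] − [p]. For instance
  ∂AD = D − A.
As a 7×18 matrix over Z this has rank 6, with invariant factors (1,1,1,1,1,1).

∂_2: C_2 → C_1 acts by ∂[p,q,r] = [q,r] − [p,r] + [p,q]. For instance
  ∂ADG = DG − AG + AD,
  ∂AEF = EF − AF + AE.
The resulting 18×12 matrix has rank 12, and its Smith normal form has invariant factors (1,1,1,1,1,1,1,1,1,1,1,2).

Reading off H_k = ker ∂_k / im ∂_{k+1}:

  H_0: rank C_0 − rank ∂_1 = 7 − 6 = 1, and the invariant factors of ∂_1 are all 1, so H_0 = Z.
  H_1: rank ker ∂_1 − rank ∂_2 = (18 − 6) − 12 = 0, and ∂_2 has invariant factor 2 > 1, so H_1 = Z_2.
  H_2: rank ker ∂_2 − rank ∂_3 = (12 − 12) − 0 = 0, and there is no ∂_3, so H_2 = 0.

As a check, the Euler characteristic is 7 − 18 + 12 = 1, which agrees with 1 − 0 + 0 = 1.

H_0 = Z,  H_1 = Z_2,  H_2 = 0.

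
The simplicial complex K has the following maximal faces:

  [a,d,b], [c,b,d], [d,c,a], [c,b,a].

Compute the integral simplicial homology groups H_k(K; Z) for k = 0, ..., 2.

H_0 ≅ Z,  H_1 = 0,  H_2 ≅ Z.

We work with the vertex ordering a < b < c < d. The simplices of K, each written with vertices in increasing order, are:

  0-simplices (4): a, b, c, d
  1-simplices (6): ab, ac, ad, bc, bd, cd
  2-simplices (4): abc, abd, acd, bcd

so the chain groups are C_0 ≅ Z^4, C_1 ≅ Z^6, C_2 ≅ Z^4.

∂_1: C_1 → C_0 maps an edge to its endpoints' difference, ∂[p,q] = q − p. For instance
  ∂ac = c − a.
As a 4×6 matrix over Z this has rank 3, with invariant factors (1,1,1).

The boundary map ∂_2: C_2 → C_1 acts by ∂[p,q,r] = [q,r] − [p,r] + [p,q]. For instance
  ∂abd = bd − ad + ab,
  ∂bcd = cd − bd + bc.
The resulting 6×4 matrix has rank 3, and its Smith normal form has invariant factors (1,1,1).

Computing H_k = (kernel of ∂_k) / (image of ∂_{k+1}):

  H_0: rank C_0 − rank ∂_1 = 4 − 3 = 1, and the invariant factors of ∂_1 are all 1, so H_0 = Z.
  H_1: rank ker ∂_1 − rank ∂_2 = (6 − 3) − 3 = 0, and the invariant factors of ∂_2 are all 1, so H_1 = 0.
  H_2: rank ker ∂_2 − rank ∂_3 = (4 − 3) − 0 = 1, and there is no ∂_3, so H_2 = Z.

As a check, the Euler characteristic is 4 − 6 + 4 = 2, which agrees with 1 − 0 + 1 = 2.
(K is a triangulation of the 2-sphere S^2.)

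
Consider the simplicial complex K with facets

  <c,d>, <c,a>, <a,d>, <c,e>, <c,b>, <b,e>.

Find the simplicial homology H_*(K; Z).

H_0 ≅ Z,  H_1 ≅ Z^2.

K has 5 vertices, 6 edges.
rank ∂_0 = 0, rank ∂_1 = 4 ⇒ b_0 = 5 − 0 − 4 = 1; all invariant factors of ∂_1 are 1 so no torsion. So H_0 = Z.
rank ∂_1 = 4, rank ∂_2 = 0 ⇒ b_1 = 6 − 4 − 0 = 2. So H_1 = Z^2.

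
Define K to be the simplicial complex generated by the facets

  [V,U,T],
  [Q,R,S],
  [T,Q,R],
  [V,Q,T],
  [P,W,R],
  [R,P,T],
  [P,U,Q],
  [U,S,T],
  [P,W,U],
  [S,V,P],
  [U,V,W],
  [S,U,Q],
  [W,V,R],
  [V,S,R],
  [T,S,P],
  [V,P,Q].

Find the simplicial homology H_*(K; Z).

H_0 ≅ Z,  H_1 ≅ Z^2,  H_2 ≅ Z.

Take the total order P < Q < R < S < T < U < V < W on the vertex set. Then K (dimension 2) consists of the simplices:

  0-simplices (8): P, Q, R, S, T, U, V, W
  1-simplices (24): PQ, PR, PS, PT, PU, PV, PW, QR, QS, QT, QU, QV, RS, RT, RV, RW, ST, SU, SV, TU, TV, UV, UW, VW
  2-simplices (16): PQU, PQV, PRT, PRW, PST, PSV, PUW, QRS, QRT, QSU, QTV, RSV, RVW, STU, TUV, UVW

Hence C_0 ≅ Z^8, C_1 ≅ Z^24, C_2 ≅ Z^16.

Boundary ∂_1: C_1 → C_0 sends each edge [p,q] (with p < q) to q − p.
This gives a 8×24 integer matrix of rank 7; reducing to Smith normal form yields diagonal entries (1,1,1,1,1,1,1).

The boundary map ∂_2: C_2 → C_1 acts by ∂[p,q,r] = [q,r] − [p,r] + [p,q]. For instance
  ∂QTV = TV − QV + QT,
  ∂QRT = RT − QT + QR.
As a 24×16 matrix over Z this has rank 15, with invariant factors (1,1,1,1,1,1,1,1,1,1,1,1,1,1,1).

From H_k ≅ ker(∂_k) / im(∂_{k+1}) we obtain:

  H_0: rank C_0 − rank ∂_1 = 8 − 7 = 1, and the invariant factors of ∂_1 are all 1, so H_0 ≅ Z.
  H_1: rank ker ∂_1 − rank ∂_2 = (24 − 7) − 15 = 2, and the invariant factors of ∂_2 are all 1, so H_1 ≅ Z^2.
  H_2: rank ker ∂_2 − rank ∂_3 = (16 − 15) − 0 = 1, and there is no ∂_3, so H_2 ≅ Z.

As a check, the Euler characteristic is 8 − 24 + 16 = 0, which agrees with 1 − 2 + 1 = 0.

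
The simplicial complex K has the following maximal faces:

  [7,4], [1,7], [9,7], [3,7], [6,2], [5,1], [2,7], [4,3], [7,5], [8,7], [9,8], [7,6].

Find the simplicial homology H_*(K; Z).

H_0 ≅ Z,  H_1 ≅ Z^4.

Take the total order 1 < 2 < 3 < 4 < 5 < 6 < 7 < 8 < 9 on the vertex set. Then K (dimension 1) consists of the simplices:

  0-simplices (9): [1], [2], [3], [4], [5], [6], [7], [8], [9]
  1-simplices (12): [1,5], [1,7], [2,6], [2,7], [3,4], [3,7], [4,7], [5,7], [6,7], [7,8], [7,9], [8,9]

Hence C_0 ≅ Z^9, C_1 ≅ Z^12.

The boundary map ∂_1: C_1 → C_0 maps an edge to its endpoints' difference, ∂[p,q] = q − p. For instance
  ∂[4,7] = [7] − [4].
This gives a 9×12 integer matrix of rank 8; reducing to Smith normal form yields diagonal entries (1,1,1,1,1,1,1,1).

From H_k ≅ ker(∂_k) / im(∂_{k+1}) we obtain:

  H_0: rank C_0 − rank ∂_1 = 9 − 8 = 1, and the invariant factors of ∂_1 are all 1, so H_0 ≅ Z.
  H_1: rank ker ∂_1 − rank ∂_2 = (12 − 8) − 0 = 4, and there is no ∂_2, so H_1 ≅ Z^4.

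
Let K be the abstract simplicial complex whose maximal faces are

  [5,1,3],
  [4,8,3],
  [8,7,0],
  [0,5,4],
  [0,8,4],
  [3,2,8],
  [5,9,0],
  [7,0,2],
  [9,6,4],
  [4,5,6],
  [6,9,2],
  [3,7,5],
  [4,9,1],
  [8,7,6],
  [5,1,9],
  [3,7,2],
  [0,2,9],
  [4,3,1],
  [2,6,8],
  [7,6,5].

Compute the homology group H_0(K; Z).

H_0 ≅ Z.

K has 10 vertices, 30 edges, 20 triangles.
rank ∂_0 = 0, rank ∂_1 = 9 ⇒ b_0 = 10 − 0 − 9 = 1; all invariant factors of ∂_1 are 1 so no torsion. So H_0 = Z.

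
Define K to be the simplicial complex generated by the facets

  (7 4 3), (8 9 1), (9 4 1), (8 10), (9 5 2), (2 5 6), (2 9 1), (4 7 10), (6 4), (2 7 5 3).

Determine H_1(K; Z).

H_1 = Z^3.

K has 10 vertices, 22 edges, 11 triangles, 1 3-simplex.
rank ∂_1 = 9, rank ∂_2 = 10 ⇒ b_1 = 22 − 9 − 10 = 3; all invariant factors of ∂_2 are 1 so no torsion. So H_1 = Z^3.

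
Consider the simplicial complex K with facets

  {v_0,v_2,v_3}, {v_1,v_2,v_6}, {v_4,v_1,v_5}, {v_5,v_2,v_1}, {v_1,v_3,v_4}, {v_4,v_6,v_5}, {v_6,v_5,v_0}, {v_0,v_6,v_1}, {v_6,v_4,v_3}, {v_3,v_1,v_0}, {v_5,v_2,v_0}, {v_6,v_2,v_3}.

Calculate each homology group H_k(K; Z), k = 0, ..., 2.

Take the total order v_0 < v_1 < v_2 < v_3 < v_4 < v_5 < v_6 on the vertex set. Then K (dimension 2) consists of the simplices:

  0-simplices (7): [v_0], [v_1], [v_2], [v_3], [v_4], [v_5], [v_6]
  1-simplices (18): (18 of them)
  2-simplices (12): (12 of them)

so the chain groups are C_0 ≅ Z^7, C_1 ≅ Z^18, C_2 ≅ Z^12.

The boundary map ∂_1: C_1 → C_0 maps an edge to its endpoints' difference, ∂[p,q] = q − p. For instance
  ∂[v_2,v_3] = [v_3] − [v_2].
The 7×18 boundary matrix has rank 6 and Smith normal form diag(1,1,1,1,1,1).

∂_2: C_2 → C_1 sends each 2-simplex [p,q,r] to [q,r] − [p,r] + [p,q]. For instance
  ∂[v_1,v_4,v_5] = [v_4,v_5] − [v_1,v_5] + [v_1,v_4],
  ∂[v_0,v_1,v_3] = [v_1,v_3] − [v_0,v_3] + [v_0,v_1].
As a 18×12 matrix over Z this has rank 12, with invariant factors (1,1,1,1,1,1,1,1,1,1,1,2).

Computing H_k = (kernel of ∂_k) / (image of ∂_{k+1}):

  H_0: rank C_0 − rank ∂_1 = 7 − 6 = 1, and the invariant factors of ∂_1 are all 1, so H_0 = Z.
  H_1: rank ker ∂_1 − rank ∂_2 = (18 − 6) − 12 = 0, and ∂_2 has invariant factor 2 > 1, so H_1 = Z/2.
  H_2: rank ker ∂_2 − rank ∂_3 = (12 − 12) − 0 = 0, and there is no ∂_3, so H_2 = 0.

As a check, the Euler characteristic is 7 − 18 + 12 = 1, which agrees with 1 − 0 + 0 = 1.

H_0 = Z,  H_1 = Z/2,  H_2 = 0.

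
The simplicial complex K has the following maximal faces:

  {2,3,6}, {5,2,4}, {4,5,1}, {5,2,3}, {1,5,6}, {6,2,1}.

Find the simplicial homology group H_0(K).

Order the vertices as 1 < 2 < 3 < 4 < 5 < 6. Listing each simplex with vertices in this order, K has dimension 2 with simplices:

  0-simplices (6): [1], [2], [3], [4], [5], [6]
  1-simplices (12): [1,2], [1,4], [1,5], [1,6], [2,3], [2,4], [2,5], [2,6], [3,5], [3,6], [4,5], [5,6]
  2-simplices (6): [1,2,6], [1,4,5], [1,5,6], [2,3,5], [2,3,6], [2,4,5]

giving chain groups C_0 ≅ Z^6, C_1 ≅ Z^12, C_2 ≅ Z^6.

∂_1: C_1 → C_0 maps an edge to its endpoints' difference, ∂[p,q] = q − p. For instance
  ∂[5,6] = [6] − [5].
This gives a 6×12 integer matrix of rank 5; reducing to Smith normal form yields diagonal entries (1,1,1,1,1).

The boundary map ∂_2: C_2 → C_1 acts by ∂[p,q,r] = [q,r] − [p,r] + [p,q]. For instance
  ∂[1,4,5] = [4,5] − [1,5] + [1,4],
  ∂[2,3,6] = [3,6] − [2,6] + [2,3].
The 12×6 boundary matrix has rank 6 and Smith normal form diag(1,1,1,1,1,1).

Reading off H_k = ker ∂_k / im ∂_{k+1}:

  H_0: rank C_0 − rank ∂_1 = 6 − 5 = 1, and the invariant factors of ∂_1 are all 1, so H_0 ≅ Z.

H_0 ≅ Z.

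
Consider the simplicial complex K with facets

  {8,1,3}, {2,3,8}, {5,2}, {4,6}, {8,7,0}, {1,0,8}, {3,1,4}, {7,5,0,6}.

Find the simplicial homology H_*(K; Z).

H_0 ≅ Z,  H_1 ≅ Z^2,  H_2 = 0,  H_3 = 0.

K has 9 vertices, 18 edges, 9 triangles, 1 3-simplex.
rank ∂_0 = 0, rank ∂_1 = 8 ⇒ b_0 = 9 − 0 − 8 = 1; all invariant factors of ∂_1 are 1 so no torsion. So H_0 = Z.
rank ∂_1 = 8, rank ∂_2 = 8 ⇒ b_1 = 18 − 8 − 8 = 2; all invariant factors of ∂_2 are 1 so no torsion. So H_1 = Z^2.
rank ∂_2 = 8, rank ∂_3 = 1 ⇒ b_2 = 9 − 8 − 1 = 0; all invariant factors of ∂_3 are 1 so no torsion. So H_2 = 0.
rank ∂_3 = 1, rank ∂_4 = 0 ⇒ b_3 = 1 − 1 − 0 = 0. So H_3 = 0.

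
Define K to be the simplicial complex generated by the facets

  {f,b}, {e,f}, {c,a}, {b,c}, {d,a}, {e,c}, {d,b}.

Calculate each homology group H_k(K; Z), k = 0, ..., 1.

H_0 = Z,  H_1 = Z^2.

We work with the vertex ordering a < b < c < d < e < f. The simplices of K, each written with vertices in increasing order, are:

  0-simplices (6): a, b, c, d, e, f
  1-simplices (7): ac, ad, bc, bd, bf, ce, ef

Hence C_0 ≅ Z^6, C_1 ≅ Z^7.

Boundary ∂_1: C_1 → C_0 maps an edge to its endpoints' difference, ∂[p,q] = q − p. For instance
  ∂ac = c − a.
The resulting 6×7 matrix has rank 5, and its Smith normal form has invariant factors (1,1,1,1,1).

Computing H_k = (kernel of ∂_k) / (image of ∂_{k+1}):

  H_0: rank C_0 − rank ∂_1 = 6 − 5 = 1, and the invariant factors of ∂_1 are all 1, so H_0 ≅ Z.
  H_1: rank ker ∂_1 − rank ∂_2 = (7 − 5) − 0 = 2, and there is no ∂_2, so H_1 ≅ Z^2.

As a check, the Euler characteristic is 6 − 7 = -1, which agrees with 1 − 2 = -1.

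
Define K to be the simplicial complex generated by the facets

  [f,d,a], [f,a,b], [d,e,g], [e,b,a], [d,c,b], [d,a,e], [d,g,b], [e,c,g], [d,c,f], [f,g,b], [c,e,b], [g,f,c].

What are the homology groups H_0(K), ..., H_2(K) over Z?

We work with the vertex ordering a < b < c < d < e < f < g. The simplices of K, each written with vertices in increasing order, are:

  0-simplices (7): a, b, c, d, e, f, g
  1-simplices (18): ab, ad, ae, af, bc, bd, be, bf, bg, cd, ce, cf, cg, de, df, dg, eg, fg
  2-simplices (12): abe, abf, ade, adf, bcd, bce, bdg, bfg, cdf, ceg, cfg, deg

so the chain groups are C_0 ≅ Z^7, C_1 ≅ Z^18, C_2 ≅ Z^12.

Boundary ∂_1: C_1 → C_0 maps an edge to its endpoints' difference, ∂[p,q] = q − p. For instance
  ∂af = f − a.
The 7×18 boundary matrix has rank 6 and Smith normal form diag(1,1,1,1,1,1).

The boundary map ∂_2: C_2 → C_1 acts by ∂[p,q,r] = [q,r] − [p,r] + [p,q]. For instance
  ∂bce = ce − be + bc,
  ∂cfg = fg − cg + cf.
The resulting 18×12 matrix has rank 12, and its Smith normal form has invariant factors (1,1,1,1,1,1,1,1,1,1,1,2).

Computing H_k = (kernel of ∂_k) / (image of ∂_{k+1}):

  H_0: rank C_0 − rank ∂_1 = 7 − 6 = 1, and the invariant factors of ∂_1 are all 1, so H_0 ≅ Z.
  H_1: rank ker ∂_1 − rank ∂_2 = (18 − 6) − 12 = 0, and ∂_2 has invariant factor 2 > 1, so H_1 ≅ Z/2.
  H_2: rank ker ∂_2 − rank ∂_3 = (12 − 12) − 0 = 0, and there is no ∂_3, so H_2 ≅ 0.

As a check, the Euler characteristic is 7 − 18 + 12 = 1, which agrees with 1 − 0 + 0 = 1.
(K is a triangulation of the real projective plane RP^2.)

H_0 ≅ Z,  H_1 ≅ Z/2,  H_2 = 0.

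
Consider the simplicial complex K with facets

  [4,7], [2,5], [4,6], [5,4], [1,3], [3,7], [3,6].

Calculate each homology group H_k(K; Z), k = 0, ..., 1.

H_0 = Z,  H_1 = Z.

Fix the vertex order 1 < 2 < 3 < 4 < 5 < 6 < 7 and write every simplex with vertices in increasing order. Then dim K = 1 and the simplices of K are:

  0-simplices (7): [1], [2], [3], [4], [5], [6], [7]
  1-simplices (7): [1,3], [2,5], [3,6], [3,7], [4,5], [4,6], [4,7]

giving chain groups C_0 ≅ Z^7, C_1 ≅ Z^7.

Boundary ∂_1: C_1 → C_0 sends each edge [p,q] (with p < q) to q − p. For instance
  ∂[1,3] = [3] − [1].
The 7×7 boundary matrix has rank 6 and Smith normal form diag(1,1,1,1,1,1).

Now H_k = ker ∂_k / im ∂_{k+1}, so:

  H_0: rank C_0 − rank ∂_1 = 7 − 6 = 1, and the invariant factors of ∂_1 are all 1, so H_0 ≅ Z.
  H_1: rank ker ∂_1 − rank ∂_2 = (7 − 6) − 0 = 1, and there is no ∂_2, so H_1 ≅ Z.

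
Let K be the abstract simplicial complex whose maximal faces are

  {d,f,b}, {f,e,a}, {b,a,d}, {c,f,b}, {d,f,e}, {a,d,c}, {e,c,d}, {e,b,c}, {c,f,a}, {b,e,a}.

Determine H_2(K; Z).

H_2 ≅ 0.

K has 6 vertices, 15 edges, 10 triangles.
rank ∂_2 = 10, rank ∂_3 = 0 ⇒ b_2 = 10 − 10 − 0 = 0. So H_2 ≅ 0.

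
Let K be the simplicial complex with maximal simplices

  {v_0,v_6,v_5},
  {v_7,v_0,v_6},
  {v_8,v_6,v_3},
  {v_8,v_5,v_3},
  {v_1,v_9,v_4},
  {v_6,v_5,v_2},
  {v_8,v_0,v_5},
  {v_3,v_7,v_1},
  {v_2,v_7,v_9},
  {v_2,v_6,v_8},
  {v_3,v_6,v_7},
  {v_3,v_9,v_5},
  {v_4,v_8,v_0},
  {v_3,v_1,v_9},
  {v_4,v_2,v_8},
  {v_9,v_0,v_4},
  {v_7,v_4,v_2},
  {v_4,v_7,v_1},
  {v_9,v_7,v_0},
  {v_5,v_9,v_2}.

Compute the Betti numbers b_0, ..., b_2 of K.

b_0 = 1, b_1 = 1, b_2 = 0.

Order the vertices as v_0 < v_1 < v_2 < v_3 < v_4 < v_5 < v_6 < v_7 < v_8 < v_9. Listing each simplex with vertices in this order, K has dimension 2 with simplices:

  0-simplices (10): [v_0], [v_1], [v_2], [v_3], [v_4], [v_5], [v_6], [v_7], [v_8], [v_9]
  1-simplices (30): (30 of them)
  2-simplices (20): (20 of them)

giving chain groups C_0 ≅ Z^10, C_1 ≅ Z^30, C_2 ≅ Z^20.

The boundary map ∂_1: C_1 → C_0 sends each edge [p,q] (with p < q) to q − p.
This gives a 10×30 integer matrix of rank 9; reducing to Smith normal form yields diagonal entries (1,1,1,1,1,1,1,1,1).

Boundary ∂_2: C_2 → C_1 maps a triangle to the signed sum of its edges. For instance
  ∂[v_0,v_6,v_7] = [v_6,v_7] − [v_0,v_7] + [v_0,v_6],
  ∂[v_0,v_4,v_8] = [v_4,v_8] − [v_0,v_8] + [v_0,v_4].
The resulting 30×20 matrix has rank 20, and its Smith normal form has invariant factors (1,1,1,1,1,1,1,1,1,1,1,1,1,1,1,1,1,1,1,2).

From H_k ≅ ker(∂_k) / im(∂_{k+1}) we obtain:

  H_0: rank C_0 − rank ∂_1 = 10 − 9 = 1, and the invariant factors of ∂_1 are all 1, so H_0 ≅ Z.
  H_1: rank ker ∂_1 − rank ∂_2 = (30 − 9) − 20 = 1, and ∂_2 has invariant factor 2 > 1, so H_1 ≅ Z ⊕ Z/2.
  H_2: rank ker ∂_2 − rank ∂_3 = (20 − 20) − 0 = 0, and there is no ∂_3, so H_2 ≅ 0.

Hence the Betti numbers are b_0 = 1, b_1 = 1, b_2 = 0.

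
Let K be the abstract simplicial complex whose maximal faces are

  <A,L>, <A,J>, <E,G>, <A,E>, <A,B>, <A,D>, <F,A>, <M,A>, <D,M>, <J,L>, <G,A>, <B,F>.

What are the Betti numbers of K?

b_0 = 1, b_1 = 4.

Fix the vertex order A < B < D < E < F < G < J < L < M and write every simplex with vertices in increasing order. Then dim K = 1 and the simplices of K are:

  0-simplices (9): A, B, D, E, F, G, J, L, M
  1-simplices (12): AB, AD, AE, AF, AG, AJ, AL, AM, BF, DM, EG, JL

Hence C_0 ≅ Z^9, C_1 ≅ Z^12.

Boundary ∂_1: C_1 → C_0 is given by ∂[p,q] = [q] − [p]. For instance
  ∂AJ = J − A.
This gives a 9×12 integer matrix of rank 8; reducing to Smith normal form yields diagonal entries (1,1,1,1,1,1,1,1).

Now H_k = ker ∂_k / im ∂_{k+1}, so:

  H_0: rank C_0 − rank ∂_1 = 9 − 8 = 1, and the invariant factors of ∂_1 are all 1, so H_0 = Z.
  H_1: rank ker ∂_1 − rank ∂_2 = (12 − 8) − 0 = 4, and there is no ∂_2, so H_1 = Z^4.

Hence the Betti numbers are b_0 = 1, b_1 = 4.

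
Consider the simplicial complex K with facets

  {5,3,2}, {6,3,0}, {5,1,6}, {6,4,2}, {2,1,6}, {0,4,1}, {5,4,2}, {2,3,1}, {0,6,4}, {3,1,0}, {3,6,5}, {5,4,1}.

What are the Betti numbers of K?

Fix the vertex order 0 < 1 < 2 < 3 < 4 < 5 < 6 and write every simplex with vertices in increasing order. Then dim K = 2 and the simplices of K are:

  0-simplices (7): [0], [1], [2], [3], [4], [5], [6]
  1-simplices (18): [0,1], [0,3], [0,4], [0,6], [1,2], [1,3], [1,4], [1,5], [1,6], [2,3], [2,4], [2,5], [2,6], [3,5], [3,6], [4,5], [4,6], [5,6]
  2-simplices (12): [0,1,3], [0,1,4], [0,3,6], [0,4,6], [1,2,3], [1,2,6], [1,4,5], [1,5,6], [2,3,5], [2,4,5], [2,4,6], [3,5,6]

Hence C_0 ≅ Z^7, C_1 ≅ Z^18, C_2 ≅ Z^12.

Boundary ∂_1: C_1 → C_0 is given by ∂[p,q] = [q] − [p]. For instance
  ∂[2,3] = [3] − [2].
This gives a 7×18 integer matrix of rank 6; reducing to Smith normal form yields diagonal entries (1,1,1,1,1,1).

∂_2: C_2 → C_1 maps a triangle to the signed sum of its edges. For instance
  ∂[3,5,6] = [5,6] − [3,6] + [3,5],
  ∂[1,2,3] = [2,3] − [1,3] + [1,2].
As a 18×12 matrix over Z this has rank 12, with invariant factors (1,1,1,1,1,1,1,1,1,1,1,2).

From H_k ≅ ker(∂_k) / im(∂_{k+1}) we obtain:

  H_0: rank C_0 − rank ∂_1 = 7 − 6 = 1, and the invariant factors of ∂_1 are all 1, so H_0 ≅ Z.
  H_1: rank ker ∂_1 − rank ∂_2 = (18 − 6) − 12 = 0, and ∂_2 has invariant factor 2 > 1, so H_1 ≅ Z/2Z.
  H_2: rank ker ∂_2 − rank ∂_3 = (12 − 12) − 0 = 0, and there is no ∂_3, so H_2 ≅ 0.

Hence the Betti numbers are b_0 = 1, b_1 = 0, b_2 = 0.

b_0 = 1, b_1 = 0, b_2 = 0.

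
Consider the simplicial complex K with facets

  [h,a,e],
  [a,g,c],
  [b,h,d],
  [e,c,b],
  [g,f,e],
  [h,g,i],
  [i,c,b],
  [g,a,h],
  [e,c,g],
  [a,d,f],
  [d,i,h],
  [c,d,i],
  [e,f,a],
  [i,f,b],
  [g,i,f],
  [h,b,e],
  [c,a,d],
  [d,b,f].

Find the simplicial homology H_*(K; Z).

H_0 = Z,  H_1 = Z ⊕ Z/2,  H_2 = 0.

Order the vertices as a < b < c < d < e < f < g < h < i. Listing each simplex with vertices in this order, K has dimension 2 with simplices:

  0-simplices (9): a, b, c, d, e, f, g, h, i
  1-simplices (27): ac, ad, ae, af, ag, ah, bc, bd, be, bf, bh, bi, cd, ce, cg, ci, df, dh, di, ef, eg, eh, fg, fi, gh, gi, hi
  2-simplices (18): acd, acg, adf, aef, aeh, agh, bce, bci, bdf, bdh, beh, bfi, cdi, ceg, dhi, efg, fgi, ghi

Hence C_0 ≅ Z^9, C_1 ≅ Z^27, C_2 ≅ Z^18.

The boundary map ∂_1: C_1 → C_0 is given by ∂[p,q] = [q] − [p]. For instance
  ∂ce = e − c.
The resulting 9×27 matrix has rank 8, and its Smith normal form has invariant factors (1,1,1,1,1,1,1,1).

The boundary map ∂_2: C_2 → C_1 maps a triangle to the signed sum of its edges. For instance
  ∂acg = cg − ag + ac,
  ∂aeh = eh − ah + ae.
The 27×18 boundary matrix has rank 18 and Smith normal form diag(1,1,1,1,1,1,1,1,1,1,1,1,1,1,1,1,1,2).

Computing H_k = (kernel of ∂_k) / (image of ∂_{k+1}):

  H_0: rank C_0 − rank ∂_1 = 9 − 8 = 1, and the invariant factors of ∂_1 are all 1, so H_0 ≅ Z.
  H_1: rank ker ∂_1 − rank ∂_2 = (27 − 8) − 18 = 1, and ∂_2 has invariant factor 2 > 1, so H_1 ≅ Z ⊕ Z/2.
  H_2: rank ker ∂_2 − rank ∂_3 = (18 − 18) − 0 = 0, and there is no ∂_3, so H_2 ≅ 0.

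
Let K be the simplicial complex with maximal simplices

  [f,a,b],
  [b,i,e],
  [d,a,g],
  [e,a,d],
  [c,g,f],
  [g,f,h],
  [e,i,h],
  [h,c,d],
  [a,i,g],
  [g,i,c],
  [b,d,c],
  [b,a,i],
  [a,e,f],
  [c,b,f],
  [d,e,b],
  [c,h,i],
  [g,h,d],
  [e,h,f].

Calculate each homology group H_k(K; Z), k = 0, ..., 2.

H_0 = Z,  H_1 = Z ⊕ Z/2,  H_2 = 0.

We work with the vertex ordering a < b < c < d < e < f < g < h < i. The simplices of K, each written with vertices in increasing order, are:

  0-simplices (9): a, b, c, d, e, f, g, h, i
  1-simplices (27): ab, ad, ae, af, ag, ai, bc, bd, be, bf, bi, cd, cf, cg, ch, ci, de, dg, dh, ef, eh, ei, fg, fh, gh, gi, hi
  2-simplices (18): abf, abi, ade, adg, aef, agi, bcd, bcf, bde, bei, cdh, cfg, cgi, chi, dgh, efh, ehi, fgh

so the chain groups are C_0 ≅ Z^9, C_1 ≅ Z^27, C_2 ≅ Z^18.

∂_1: C_1 → C_0 maps an edge to its endpoints' difference, ∂[p,q] = q − p. For instance
  ∂eh = h − e.
The resulting 9×27 matrix has rank 8, and its Smith normal form has invariant factors (1,1,1,1,1,1,1,1).

The boundary map ∂_2: C_2 → C_1 maps a triangle to the signed sum of its edges. For instance
  ∂ade = de − ae + ad,
  ∂cfg = fg − cg + cf.
The 27×18 boundary matrix has rank 18 and Smith normal form diag(1,1,1,1,1,1,1,1,1,1,1,1,1,1,1,1,1,2).

From H_k ≅ ker(∂_k) / im(∂_{k+1}) we obtain:

  H_0: rank C_0 − rank ∂_1 = 9 − 8 = 1, and the invariant factors of ∂_1 are all 1, so H_0 ≅ Z.
  H_1: rank ker ∂_1 − rank ∂_2 = (27 − 8) − 18 = 1, and ∂_2 has invariant factor 2 > 1, so H_1 ≅ Z ⊕ Z/2.
  H_2: rank ker ∂_2 − rank ∂_3 = (18 − 18) − 0 = 0, and there is no ∂_3, so H_2 ≅ 0.

(K is a triangulation of the Klein bottle.)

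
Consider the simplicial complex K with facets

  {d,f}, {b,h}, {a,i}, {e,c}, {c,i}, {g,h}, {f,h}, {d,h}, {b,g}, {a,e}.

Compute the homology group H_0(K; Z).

H_0 ≅ Z^2.

Fix the vertex order a < b < c < d < e < f < g < h < i and write every simplex with vertices in increasing order. Then dim K = 1 and the simplices of K are:

  0-simplices (9): a, b, c, d, e, f, g, h, i
  1-simplices (10): ae, ai, bg, bh, ce, ci, df, dh, fh, gh

giving chain groups C_0 ≅ Z^9, C_1 ≅ Z^10.

∂_1: C_1 → C_0 sends each edge [p,q] (with p < q) to q − p. For instance
  ∂ci = i − c.
The 9×10 boundary matrix has rank 7 and Smith normal form diag(1,1,1,1,1,1,1).

Computing H_k = (kernel of ∂_k) / (image of ∂_{k+1}):

  H_0: rank C_0 − rank ∂_1 = 9 − 7 = 2, and the invariant factors of ∂_1 are all 1, so H_0 ≅ Z^2.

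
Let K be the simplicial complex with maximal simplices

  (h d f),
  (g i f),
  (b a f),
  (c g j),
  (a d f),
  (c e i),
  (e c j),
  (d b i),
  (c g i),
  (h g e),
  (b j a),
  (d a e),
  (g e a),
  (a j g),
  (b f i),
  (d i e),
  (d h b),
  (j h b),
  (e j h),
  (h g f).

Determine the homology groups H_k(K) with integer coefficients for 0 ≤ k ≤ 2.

Take the total order a < b < c < d < e < f < g < h < i < j on the vertex set. Then K (dimension 2) consists of the simplices:

  0-simplices (10): a, b, c, d, e, f, g, h, i, j
  1-simplices (30): ab, ad, ae, af, ag, aj, bd, bf, bh, bi, bj, ce, cg, ci, cj, de, df, dh, di, eg, eh, ei, ej, fg, fh, fi, gh, gi, gj, hj
  2-simplices (20): abf, abj, ade, adf, aeg, agj, bdh, bdi, bfi, bhj, cei, cej, cgi, cgj, dei, dfh, egh, ehj, fgh, fgi

so the chain groups are C_0 ≅ Z^10, C_1 ≅ Z^30, C_2 ≅ Z^20.

∂_1: C_1 → C_0 is given by ∂[p,q] = [q] − [p]. For instance
  ∂ej = j − e.
As a 10×30 matrix over Z this has rank 9, with invariant factors (1,1,1,1,1,1,1,1,1).

Boundary ∂_2: C_2 → C_1 sends each 2-simplex [p,q,r] to [q,r] − [p,r] + [p,q]. For instance
  ∂ehj = hj − ej + eh,
  ∂bdi = di − bi + bd.
The resulting 30×20 matrix has rank 20, and its Smith normal form has invariant factors (1,1,1,1,1,1,1,1,1,1,1,1,1,1,1,1,1,1,1,2).

Now H_k = ker ∂_k / im ∂_{k+1}, so:

  H_0: rank C_0 − rank ∂_1 = 10 − 9 = 1, and the invariant factors of ∂_1 are all 1, so H_0 = Z.
  H_1: rank ker ∂_1 − rank ∂_2 = (30 − 9) − 20 = 1, and ∂_2 has invariant factor 2 > 1, so H_1 = Z ⊕ Z/2.
  H_2: rank ker ∂_2 − rank ∂_3 = (20 − 20) − 0 = 0, and there is no ∂_3, so H_2 = 0.

H_0 ≅ Z,  H_1 ≅ Z ⊕ Z/2,  H_2 = 0.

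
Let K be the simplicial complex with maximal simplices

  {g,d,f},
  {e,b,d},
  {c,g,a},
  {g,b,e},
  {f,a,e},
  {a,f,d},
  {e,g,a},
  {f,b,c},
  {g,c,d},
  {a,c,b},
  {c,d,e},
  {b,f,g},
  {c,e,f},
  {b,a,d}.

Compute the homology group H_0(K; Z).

Take the total order a < b < c < d < e < f < g on the vertex set. Then K (dimension 2) consists of the simplices:

  0-simplices (7): a, b, c, d, e, f, g
  1-simplices (21): ab, ac, ad, ae, af, ag, bc, bd, be, bf, bg, cd, ce, cf, cg, de, df, dg, ef, eg, fg
  2-simplices (14): abc, abd, acg, adf, aef, aeg, bcf, bde, beg, bfg, cde, cdg, cef, dfg

so the chain groups are C_0 ≅ Z^7, C_1 ≅ Z^21, C_2 ≅ Z^14.

Boundary ∂_1: C_1 → C_0 maps an edge to its endpoints' difference, ∂[p,q] = q − p. For instance
  ∂ad = d − a.
This gives a 7×21 integer matrix of rank 6; reducing to Smith normal form yields diagonal entries (1,1,1,1,1,1).

Boundary ∂_2: C_2 → C_1 sends each 2-simplex [p,q,r] to [q,r] − [p,r] + [p,q]. For instance
  ∂abd = bd − ad + ab,
  ∂cef = ef − cf + ce.
The 21×14 boundary matrix has rank 13 and Smith normal form diag(1,1,1,1,1,1,1,1,1,1,1,1,1).

Computing H_k = (kernel of ∂_k) / (image of ∂_{k+1}):

  H_0: rank C_0 − rank ∂_1 = 7 − 6 = 1, and the invariant factors of ∂_1 are all 1, so H_0 ≅ Z.

H_0 ≅ Z.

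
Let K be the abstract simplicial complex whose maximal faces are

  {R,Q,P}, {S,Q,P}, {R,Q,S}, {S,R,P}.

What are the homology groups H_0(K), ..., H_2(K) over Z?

H_0 ≅ Z,  H_1 = 0,  H_2 ≅ Z.

We work with the vertex ordering P < Q < R < S. The simplices of K, each written with vertices in increasing order, are:

  0-simplices (4): P, Q, R, S
  1-simplices (6): PQ, PR, PS, QR, QS, RS
  2-simplices (4): PQR, PQS, PRS, QRS

so the chain groups are C_0 ≅ Z^4, C_1 ≅ Z^6, C_2 ≅ Z^4.

Boundary ∂_1: C_1 → C_0 maps an edge to its endpoints' difference, ∂[p,q] = q − p. For instance
  ∂QR = R − Q.
This gives a 4×6 integer matrix of rank 3; reducing to Smith normal form yields diagonal entries (1,1,1).

The boundary map ∂_2: C_2 → C_1 sends each 2-simplex [p,q,r] to [q,r] − [p,r] + [p,q]. For instance
  ∂PQR = QR − PR + PQ,
  ∂PRS = RS − PS + PR.
The resulting 6×4 matrix has rank 3, and its Smith normal form has invariant factors (1,1,1).

Reading off H_k = ker ∂_k / im ∂_{k+1}:

  H_0: rank C_0 − rank ∂_1 = 4 − 3 = 1, and the invariant factors of ∂_1 are all 1, so H_0 = Z.
  H_1: rank ker ∂_1 − rank ∂_2 = (6 − 3) − 3 = 0, and the invariant factors of ∂_2 are all 1, so H_1 = 0.
  H_2: rank ker ∂_2 − rank ∂_3 = (4 − 3) − 0 = 1, and there is no ∂_3, so H_2 = Z.

(K is a triangulation of the 2-sphere S^2.)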